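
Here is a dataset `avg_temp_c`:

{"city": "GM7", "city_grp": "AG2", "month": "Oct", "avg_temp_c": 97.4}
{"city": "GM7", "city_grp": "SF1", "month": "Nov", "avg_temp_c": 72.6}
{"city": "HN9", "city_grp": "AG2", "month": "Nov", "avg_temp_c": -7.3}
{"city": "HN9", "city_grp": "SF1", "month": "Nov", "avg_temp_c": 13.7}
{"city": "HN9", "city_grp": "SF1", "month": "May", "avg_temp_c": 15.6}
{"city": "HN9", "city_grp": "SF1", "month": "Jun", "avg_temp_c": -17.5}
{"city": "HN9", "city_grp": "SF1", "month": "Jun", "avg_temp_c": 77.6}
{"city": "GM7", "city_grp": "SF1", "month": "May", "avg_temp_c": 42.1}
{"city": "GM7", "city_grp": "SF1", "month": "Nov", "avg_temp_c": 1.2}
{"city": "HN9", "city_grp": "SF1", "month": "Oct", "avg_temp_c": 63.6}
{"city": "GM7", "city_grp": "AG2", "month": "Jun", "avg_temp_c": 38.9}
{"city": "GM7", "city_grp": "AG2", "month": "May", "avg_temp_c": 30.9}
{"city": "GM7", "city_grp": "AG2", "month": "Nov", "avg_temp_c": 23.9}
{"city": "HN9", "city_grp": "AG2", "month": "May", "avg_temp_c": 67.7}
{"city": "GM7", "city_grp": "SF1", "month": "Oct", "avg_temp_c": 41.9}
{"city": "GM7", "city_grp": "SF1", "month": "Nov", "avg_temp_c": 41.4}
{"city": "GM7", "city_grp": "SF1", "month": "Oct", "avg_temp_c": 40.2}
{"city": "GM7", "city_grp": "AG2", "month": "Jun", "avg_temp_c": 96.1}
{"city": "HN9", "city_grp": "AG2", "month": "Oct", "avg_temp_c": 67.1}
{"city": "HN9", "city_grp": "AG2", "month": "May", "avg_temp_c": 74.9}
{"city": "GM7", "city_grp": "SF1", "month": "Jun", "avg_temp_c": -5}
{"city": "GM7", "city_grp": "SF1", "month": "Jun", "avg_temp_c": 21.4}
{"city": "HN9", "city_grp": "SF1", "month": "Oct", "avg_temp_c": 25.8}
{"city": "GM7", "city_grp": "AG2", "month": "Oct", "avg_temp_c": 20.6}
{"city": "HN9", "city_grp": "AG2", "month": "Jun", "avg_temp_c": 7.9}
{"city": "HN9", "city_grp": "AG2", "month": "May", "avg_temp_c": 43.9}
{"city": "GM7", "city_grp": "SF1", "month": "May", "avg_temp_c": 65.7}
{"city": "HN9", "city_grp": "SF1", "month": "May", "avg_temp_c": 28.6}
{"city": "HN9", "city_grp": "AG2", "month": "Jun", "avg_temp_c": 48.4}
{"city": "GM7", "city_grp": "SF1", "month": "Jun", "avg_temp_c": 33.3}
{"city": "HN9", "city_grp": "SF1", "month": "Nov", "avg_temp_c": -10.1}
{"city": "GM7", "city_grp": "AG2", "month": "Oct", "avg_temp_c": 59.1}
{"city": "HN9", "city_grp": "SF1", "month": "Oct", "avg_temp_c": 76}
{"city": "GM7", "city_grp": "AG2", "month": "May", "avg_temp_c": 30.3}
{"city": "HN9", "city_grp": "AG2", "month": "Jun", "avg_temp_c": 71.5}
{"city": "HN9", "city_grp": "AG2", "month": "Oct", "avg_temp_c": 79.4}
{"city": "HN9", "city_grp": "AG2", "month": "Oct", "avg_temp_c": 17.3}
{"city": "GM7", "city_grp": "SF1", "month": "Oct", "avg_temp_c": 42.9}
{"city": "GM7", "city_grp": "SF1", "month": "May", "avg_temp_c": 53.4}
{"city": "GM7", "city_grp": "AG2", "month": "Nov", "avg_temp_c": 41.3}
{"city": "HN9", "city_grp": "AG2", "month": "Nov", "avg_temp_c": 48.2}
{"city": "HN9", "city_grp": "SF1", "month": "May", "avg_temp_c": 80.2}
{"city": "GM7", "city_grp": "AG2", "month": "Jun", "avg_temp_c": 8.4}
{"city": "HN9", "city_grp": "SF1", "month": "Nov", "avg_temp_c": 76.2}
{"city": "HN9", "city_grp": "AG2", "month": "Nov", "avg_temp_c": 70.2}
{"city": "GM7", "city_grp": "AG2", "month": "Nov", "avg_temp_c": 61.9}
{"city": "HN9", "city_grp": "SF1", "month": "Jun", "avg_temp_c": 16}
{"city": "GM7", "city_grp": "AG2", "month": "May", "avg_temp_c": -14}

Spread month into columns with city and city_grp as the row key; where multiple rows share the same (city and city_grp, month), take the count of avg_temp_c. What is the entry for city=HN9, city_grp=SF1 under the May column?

Rows with city=HN9, city_grp=SF1 and month=May: avg_temp_c values are 15.6, 28.6, 80.2.
3 rows match — count = 3.

3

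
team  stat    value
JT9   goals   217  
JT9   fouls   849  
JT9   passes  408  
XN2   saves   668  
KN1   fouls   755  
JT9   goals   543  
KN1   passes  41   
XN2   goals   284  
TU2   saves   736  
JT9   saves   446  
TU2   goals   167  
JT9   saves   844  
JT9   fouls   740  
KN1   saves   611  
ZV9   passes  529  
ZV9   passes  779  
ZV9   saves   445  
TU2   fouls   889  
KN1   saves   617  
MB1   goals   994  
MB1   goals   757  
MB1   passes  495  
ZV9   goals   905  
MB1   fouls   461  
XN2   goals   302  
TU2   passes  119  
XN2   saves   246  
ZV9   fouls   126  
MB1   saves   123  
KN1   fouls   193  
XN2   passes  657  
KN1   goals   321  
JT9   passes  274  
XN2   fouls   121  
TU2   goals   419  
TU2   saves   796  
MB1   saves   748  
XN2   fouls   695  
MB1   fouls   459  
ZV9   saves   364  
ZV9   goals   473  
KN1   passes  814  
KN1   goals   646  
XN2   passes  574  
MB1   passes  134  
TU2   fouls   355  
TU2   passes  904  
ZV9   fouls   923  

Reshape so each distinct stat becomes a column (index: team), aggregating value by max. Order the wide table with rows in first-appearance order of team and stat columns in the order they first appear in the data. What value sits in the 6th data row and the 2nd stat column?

461

With rows in first-appearance order of team, row 6 is team=MB1. stat columns in first-appearance order: goals, fouls, passes, saves; column 2 is fouls.
Long rows with team=MB1, stat=fouls: max(461, 459) = 461.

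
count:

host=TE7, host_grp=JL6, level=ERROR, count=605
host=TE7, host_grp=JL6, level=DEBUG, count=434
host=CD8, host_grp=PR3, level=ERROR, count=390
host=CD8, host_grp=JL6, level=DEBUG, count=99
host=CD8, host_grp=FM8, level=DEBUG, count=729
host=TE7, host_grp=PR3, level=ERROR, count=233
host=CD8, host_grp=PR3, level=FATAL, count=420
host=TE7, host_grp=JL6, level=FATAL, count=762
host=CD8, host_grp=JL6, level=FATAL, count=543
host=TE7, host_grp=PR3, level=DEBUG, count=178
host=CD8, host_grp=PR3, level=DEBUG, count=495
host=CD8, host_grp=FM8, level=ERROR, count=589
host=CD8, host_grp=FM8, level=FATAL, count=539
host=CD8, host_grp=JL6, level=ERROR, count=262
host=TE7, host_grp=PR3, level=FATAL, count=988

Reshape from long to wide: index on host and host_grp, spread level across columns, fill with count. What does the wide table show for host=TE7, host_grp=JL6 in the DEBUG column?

Wide layout: rows indexed by host and host_grp, columns are the 3 distinct level values (ERROR, DEBUG, FATAL).
Cell (host=TE7, host_grp=JL6, level=DEBUG) draws from the long row where host=TE7, host_grp=JL6 and level=DEBUG, which has count=434.

434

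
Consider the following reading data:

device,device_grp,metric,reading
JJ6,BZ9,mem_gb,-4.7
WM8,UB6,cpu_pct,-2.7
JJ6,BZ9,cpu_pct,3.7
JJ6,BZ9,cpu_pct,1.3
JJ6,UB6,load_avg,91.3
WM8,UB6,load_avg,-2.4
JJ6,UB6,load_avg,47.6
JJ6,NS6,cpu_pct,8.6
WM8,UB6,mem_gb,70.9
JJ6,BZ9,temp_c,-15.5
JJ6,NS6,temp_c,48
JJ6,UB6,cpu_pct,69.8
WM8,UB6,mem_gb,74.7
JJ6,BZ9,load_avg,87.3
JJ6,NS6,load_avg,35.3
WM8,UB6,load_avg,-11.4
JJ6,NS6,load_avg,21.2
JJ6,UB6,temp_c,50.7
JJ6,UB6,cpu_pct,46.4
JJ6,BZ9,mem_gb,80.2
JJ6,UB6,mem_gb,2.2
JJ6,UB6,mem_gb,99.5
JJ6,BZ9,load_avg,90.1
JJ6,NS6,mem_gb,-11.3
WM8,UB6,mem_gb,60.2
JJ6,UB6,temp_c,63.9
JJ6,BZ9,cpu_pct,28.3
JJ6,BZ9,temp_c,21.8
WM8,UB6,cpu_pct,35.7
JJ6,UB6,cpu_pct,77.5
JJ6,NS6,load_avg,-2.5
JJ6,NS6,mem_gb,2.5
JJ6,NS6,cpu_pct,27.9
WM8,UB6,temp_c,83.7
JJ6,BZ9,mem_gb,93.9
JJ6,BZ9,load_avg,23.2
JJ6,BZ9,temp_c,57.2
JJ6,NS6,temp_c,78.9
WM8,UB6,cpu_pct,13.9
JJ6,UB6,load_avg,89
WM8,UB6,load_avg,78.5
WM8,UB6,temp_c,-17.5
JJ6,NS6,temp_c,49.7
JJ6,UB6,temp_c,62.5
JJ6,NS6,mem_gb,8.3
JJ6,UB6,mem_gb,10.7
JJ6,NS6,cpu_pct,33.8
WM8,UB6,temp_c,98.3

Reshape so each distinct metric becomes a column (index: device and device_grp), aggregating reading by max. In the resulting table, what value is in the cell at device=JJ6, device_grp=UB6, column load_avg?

91.3

Rows with device=JJ6, device_grp=UB6 and metric=load_avg: reading values are 91.3, 47.6, 89.
max(91.3, 47.6, 89) = 91.3.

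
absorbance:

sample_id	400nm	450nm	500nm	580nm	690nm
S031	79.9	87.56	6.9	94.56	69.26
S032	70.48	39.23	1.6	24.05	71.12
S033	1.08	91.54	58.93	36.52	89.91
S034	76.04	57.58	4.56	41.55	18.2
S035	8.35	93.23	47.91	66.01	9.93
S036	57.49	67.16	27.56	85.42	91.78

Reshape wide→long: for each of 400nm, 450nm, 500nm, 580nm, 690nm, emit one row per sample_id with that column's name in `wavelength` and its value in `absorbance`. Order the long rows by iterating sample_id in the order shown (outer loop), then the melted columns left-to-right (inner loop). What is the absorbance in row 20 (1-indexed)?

18.2

30 rows total (6 × 5). Row 20: index ⌊(20-1)/5⌋ = 3 into sample_id → S034; (20-1) mod 5 = 4 into the melted columns → 690nm.
So row 20 is (S034, 690nm, 18.2); absorbance = 18.2.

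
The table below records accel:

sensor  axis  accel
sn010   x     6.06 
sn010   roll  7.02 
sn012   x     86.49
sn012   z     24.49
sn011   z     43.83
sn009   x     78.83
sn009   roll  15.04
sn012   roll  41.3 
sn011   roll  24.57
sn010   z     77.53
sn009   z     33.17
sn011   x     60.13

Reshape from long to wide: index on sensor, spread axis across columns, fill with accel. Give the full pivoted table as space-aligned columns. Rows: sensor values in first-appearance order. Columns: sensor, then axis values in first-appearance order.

Columns: sensor plus the 3 distinct axis values (x, roll, z).
For example, row sn010 column x takes accel=6.06 from the long row (sn010, x).

sensor  x      roll   z    
sn010   6.06   7.02   77.53
sn012   86.49  41.3   24.49
sn011   60.13  24.57  43.83
sn009   78.83  15.04  33.17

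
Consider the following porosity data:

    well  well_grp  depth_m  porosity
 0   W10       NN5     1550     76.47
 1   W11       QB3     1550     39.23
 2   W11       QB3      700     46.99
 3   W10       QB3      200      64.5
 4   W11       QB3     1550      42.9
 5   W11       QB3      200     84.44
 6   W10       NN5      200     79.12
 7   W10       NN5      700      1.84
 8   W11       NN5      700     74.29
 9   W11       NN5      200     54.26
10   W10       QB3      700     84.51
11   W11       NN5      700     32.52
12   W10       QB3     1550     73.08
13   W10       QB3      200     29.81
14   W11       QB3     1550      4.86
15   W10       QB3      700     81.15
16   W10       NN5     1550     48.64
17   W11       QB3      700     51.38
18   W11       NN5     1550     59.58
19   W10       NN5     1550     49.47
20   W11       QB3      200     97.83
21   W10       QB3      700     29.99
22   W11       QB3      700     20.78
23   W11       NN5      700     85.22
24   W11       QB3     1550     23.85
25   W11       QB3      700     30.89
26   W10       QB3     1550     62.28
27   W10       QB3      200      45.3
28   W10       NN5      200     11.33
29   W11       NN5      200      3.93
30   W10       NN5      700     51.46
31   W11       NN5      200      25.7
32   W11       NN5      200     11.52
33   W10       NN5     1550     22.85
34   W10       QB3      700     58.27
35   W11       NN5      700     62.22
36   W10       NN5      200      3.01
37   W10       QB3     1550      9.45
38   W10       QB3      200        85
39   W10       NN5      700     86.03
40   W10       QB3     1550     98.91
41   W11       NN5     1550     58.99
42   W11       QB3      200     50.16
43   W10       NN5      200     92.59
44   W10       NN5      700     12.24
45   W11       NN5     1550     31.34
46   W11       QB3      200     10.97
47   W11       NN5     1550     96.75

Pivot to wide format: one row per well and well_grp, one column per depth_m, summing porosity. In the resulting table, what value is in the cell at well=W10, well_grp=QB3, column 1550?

243.72

Rows with well=W10, well_grp=QB3 and depth_m=1550: porosity values are 73.08, 62.28, 9.45, 98.91.
73.08 + 62.28 + 9.45 + 98.91 = 243.72.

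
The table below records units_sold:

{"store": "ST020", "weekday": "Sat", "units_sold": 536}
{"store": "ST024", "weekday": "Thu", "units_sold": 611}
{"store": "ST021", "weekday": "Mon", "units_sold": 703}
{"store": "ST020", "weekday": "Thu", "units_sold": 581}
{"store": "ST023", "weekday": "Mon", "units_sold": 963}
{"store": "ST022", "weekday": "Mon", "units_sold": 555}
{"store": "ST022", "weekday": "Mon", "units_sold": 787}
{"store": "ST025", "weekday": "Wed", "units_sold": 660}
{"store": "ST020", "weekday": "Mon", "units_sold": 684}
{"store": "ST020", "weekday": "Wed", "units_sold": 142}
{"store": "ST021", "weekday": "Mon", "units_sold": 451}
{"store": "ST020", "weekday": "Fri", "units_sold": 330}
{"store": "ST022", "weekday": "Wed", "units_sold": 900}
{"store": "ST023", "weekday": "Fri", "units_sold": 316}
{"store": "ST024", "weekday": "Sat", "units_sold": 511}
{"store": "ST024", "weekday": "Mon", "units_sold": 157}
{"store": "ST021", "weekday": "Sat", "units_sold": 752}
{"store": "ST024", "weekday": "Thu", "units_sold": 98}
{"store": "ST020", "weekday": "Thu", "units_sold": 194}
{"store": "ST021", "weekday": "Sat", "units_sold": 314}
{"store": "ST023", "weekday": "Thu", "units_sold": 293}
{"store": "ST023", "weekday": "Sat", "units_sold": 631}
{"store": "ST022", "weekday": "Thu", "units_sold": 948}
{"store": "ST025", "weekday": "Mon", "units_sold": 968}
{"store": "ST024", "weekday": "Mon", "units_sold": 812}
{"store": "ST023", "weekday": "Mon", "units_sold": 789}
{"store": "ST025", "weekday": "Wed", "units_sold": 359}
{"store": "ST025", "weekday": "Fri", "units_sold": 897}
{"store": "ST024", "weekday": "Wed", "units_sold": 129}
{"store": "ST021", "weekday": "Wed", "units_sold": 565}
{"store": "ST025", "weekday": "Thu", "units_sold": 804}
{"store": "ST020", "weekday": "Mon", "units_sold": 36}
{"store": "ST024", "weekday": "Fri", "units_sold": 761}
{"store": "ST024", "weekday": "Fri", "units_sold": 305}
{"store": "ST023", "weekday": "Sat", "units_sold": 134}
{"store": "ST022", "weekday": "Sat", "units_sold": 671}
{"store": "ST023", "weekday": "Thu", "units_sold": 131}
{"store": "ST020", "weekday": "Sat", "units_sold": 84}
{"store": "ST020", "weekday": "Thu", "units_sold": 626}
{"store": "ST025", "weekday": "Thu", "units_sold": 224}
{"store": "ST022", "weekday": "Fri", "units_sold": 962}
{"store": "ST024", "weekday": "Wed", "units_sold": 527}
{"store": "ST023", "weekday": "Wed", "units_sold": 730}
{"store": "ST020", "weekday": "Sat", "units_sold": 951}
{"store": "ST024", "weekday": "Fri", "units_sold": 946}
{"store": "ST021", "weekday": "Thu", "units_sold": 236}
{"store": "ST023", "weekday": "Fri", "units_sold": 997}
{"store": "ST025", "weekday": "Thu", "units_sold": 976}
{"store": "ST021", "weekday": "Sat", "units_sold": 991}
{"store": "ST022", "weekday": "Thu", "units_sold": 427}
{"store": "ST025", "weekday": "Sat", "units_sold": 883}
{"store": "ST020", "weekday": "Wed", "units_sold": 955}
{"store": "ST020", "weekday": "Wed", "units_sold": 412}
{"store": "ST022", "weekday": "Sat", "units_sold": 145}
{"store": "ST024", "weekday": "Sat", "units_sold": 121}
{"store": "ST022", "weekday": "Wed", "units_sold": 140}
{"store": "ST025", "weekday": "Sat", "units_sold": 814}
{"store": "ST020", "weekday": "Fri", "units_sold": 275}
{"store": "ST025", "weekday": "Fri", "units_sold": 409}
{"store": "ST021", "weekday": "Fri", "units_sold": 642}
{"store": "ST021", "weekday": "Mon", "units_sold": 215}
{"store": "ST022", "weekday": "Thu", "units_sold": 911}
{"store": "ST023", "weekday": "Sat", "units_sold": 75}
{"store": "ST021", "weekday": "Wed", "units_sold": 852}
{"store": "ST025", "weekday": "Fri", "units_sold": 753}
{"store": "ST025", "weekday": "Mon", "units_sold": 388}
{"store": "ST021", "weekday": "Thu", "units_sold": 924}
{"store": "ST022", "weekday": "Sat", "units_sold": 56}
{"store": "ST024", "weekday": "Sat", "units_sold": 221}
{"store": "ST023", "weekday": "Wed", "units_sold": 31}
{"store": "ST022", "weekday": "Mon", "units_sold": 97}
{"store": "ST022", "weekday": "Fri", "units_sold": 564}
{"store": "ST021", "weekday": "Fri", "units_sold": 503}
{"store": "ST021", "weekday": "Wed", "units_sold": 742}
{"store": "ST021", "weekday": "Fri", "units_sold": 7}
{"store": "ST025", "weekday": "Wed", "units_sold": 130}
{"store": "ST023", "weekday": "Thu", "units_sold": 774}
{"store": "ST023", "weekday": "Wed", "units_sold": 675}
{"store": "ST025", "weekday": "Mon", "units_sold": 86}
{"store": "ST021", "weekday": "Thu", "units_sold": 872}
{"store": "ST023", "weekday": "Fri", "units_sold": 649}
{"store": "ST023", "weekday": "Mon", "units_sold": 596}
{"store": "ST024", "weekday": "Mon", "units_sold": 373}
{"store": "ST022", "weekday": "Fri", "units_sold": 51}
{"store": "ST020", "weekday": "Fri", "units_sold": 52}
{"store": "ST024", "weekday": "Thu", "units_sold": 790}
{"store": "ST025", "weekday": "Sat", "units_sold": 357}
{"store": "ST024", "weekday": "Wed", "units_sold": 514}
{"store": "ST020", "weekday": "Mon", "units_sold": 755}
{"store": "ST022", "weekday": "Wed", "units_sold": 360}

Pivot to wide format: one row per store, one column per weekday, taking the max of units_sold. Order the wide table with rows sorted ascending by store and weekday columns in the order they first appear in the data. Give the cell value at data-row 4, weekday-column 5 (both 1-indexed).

997

With rows sorted ascending by store, row 4 is store=ST023. weekday columns in first-appearance order: Sat, Thu, Mon, Wed, Fri; column 5 is Fri.
Long rows with store=ST023, weekday=Fri: max(316, 997, 649) = 997.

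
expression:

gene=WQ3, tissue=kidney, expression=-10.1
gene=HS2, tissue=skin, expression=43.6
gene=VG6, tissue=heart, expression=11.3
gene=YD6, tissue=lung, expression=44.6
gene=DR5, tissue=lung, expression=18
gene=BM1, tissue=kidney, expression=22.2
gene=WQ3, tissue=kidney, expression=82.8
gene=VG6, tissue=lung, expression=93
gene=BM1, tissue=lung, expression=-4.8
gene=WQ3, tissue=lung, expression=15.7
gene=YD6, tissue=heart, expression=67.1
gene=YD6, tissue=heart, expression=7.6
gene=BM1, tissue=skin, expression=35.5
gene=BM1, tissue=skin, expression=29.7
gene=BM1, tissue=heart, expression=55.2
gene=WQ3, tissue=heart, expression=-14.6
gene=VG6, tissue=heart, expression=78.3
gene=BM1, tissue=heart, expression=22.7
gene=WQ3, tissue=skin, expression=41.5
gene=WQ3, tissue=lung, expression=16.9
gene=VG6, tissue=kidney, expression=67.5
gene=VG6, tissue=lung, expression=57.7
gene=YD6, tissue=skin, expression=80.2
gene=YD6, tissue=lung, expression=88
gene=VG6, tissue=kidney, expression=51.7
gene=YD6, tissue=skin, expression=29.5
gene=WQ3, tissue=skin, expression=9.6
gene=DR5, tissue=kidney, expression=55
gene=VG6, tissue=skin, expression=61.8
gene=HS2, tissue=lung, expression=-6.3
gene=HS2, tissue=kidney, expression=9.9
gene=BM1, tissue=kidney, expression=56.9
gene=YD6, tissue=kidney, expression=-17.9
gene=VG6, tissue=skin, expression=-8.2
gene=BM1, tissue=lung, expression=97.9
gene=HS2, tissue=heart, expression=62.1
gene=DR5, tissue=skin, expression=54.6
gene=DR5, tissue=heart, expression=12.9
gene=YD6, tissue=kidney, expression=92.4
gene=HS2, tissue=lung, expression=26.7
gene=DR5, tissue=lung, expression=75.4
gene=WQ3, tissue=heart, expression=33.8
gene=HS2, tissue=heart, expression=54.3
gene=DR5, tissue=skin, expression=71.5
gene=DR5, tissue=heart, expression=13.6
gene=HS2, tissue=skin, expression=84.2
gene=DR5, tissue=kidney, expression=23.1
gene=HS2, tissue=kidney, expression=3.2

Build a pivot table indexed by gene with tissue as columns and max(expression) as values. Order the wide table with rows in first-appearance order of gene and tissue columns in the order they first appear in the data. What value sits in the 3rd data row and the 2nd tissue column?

With rows in first-appearance order of gene, row 3 is gene=VG6. tissue columns in first-appearance order: kidney, skin, heart, lung; column 2 is skin.
Long rows with gene=VG6, tissue=skin: max(61.8, -8.2) = 61.8.

61.8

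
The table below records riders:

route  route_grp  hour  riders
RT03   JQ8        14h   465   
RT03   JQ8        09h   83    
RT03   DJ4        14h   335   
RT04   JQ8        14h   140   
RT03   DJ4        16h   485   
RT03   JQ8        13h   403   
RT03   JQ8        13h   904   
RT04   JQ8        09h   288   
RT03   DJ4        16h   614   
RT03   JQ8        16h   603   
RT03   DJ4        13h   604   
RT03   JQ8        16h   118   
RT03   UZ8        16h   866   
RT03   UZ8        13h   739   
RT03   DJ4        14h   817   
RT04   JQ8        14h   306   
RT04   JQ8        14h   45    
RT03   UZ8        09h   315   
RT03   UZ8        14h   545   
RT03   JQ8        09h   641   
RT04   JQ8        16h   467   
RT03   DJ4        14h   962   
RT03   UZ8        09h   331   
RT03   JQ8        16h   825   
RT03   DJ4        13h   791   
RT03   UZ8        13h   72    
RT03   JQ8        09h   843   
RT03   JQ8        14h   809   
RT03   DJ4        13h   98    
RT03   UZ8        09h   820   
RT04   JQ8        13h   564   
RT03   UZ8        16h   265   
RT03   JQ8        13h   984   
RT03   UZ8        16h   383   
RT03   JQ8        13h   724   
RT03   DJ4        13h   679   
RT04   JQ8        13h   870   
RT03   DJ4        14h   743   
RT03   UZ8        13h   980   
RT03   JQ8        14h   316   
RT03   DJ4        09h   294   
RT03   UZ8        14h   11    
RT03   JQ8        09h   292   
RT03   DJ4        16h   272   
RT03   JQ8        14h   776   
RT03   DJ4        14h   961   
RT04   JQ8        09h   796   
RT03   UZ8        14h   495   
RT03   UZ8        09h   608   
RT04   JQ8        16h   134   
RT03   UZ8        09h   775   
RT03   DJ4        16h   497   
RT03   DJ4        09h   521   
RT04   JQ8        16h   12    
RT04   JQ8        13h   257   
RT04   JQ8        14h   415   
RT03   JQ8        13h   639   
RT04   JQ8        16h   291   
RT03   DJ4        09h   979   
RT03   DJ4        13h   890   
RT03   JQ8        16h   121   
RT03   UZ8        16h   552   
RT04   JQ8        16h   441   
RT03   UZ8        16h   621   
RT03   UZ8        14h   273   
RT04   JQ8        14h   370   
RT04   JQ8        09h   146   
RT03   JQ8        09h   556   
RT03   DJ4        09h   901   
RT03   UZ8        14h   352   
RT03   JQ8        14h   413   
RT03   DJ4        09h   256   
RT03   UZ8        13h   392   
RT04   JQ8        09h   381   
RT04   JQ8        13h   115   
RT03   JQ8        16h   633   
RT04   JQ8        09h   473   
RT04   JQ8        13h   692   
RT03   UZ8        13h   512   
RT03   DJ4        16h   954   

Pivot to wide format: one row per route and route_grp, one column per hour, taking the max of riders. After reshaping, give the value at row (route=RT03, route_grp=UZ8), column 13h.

Rows with route=RT03, route_grp=UZ8 and hour=13h: riders values are 739, 72, 980, 392, 512.
max(739, 72, 980, 392, 512) = 980.

980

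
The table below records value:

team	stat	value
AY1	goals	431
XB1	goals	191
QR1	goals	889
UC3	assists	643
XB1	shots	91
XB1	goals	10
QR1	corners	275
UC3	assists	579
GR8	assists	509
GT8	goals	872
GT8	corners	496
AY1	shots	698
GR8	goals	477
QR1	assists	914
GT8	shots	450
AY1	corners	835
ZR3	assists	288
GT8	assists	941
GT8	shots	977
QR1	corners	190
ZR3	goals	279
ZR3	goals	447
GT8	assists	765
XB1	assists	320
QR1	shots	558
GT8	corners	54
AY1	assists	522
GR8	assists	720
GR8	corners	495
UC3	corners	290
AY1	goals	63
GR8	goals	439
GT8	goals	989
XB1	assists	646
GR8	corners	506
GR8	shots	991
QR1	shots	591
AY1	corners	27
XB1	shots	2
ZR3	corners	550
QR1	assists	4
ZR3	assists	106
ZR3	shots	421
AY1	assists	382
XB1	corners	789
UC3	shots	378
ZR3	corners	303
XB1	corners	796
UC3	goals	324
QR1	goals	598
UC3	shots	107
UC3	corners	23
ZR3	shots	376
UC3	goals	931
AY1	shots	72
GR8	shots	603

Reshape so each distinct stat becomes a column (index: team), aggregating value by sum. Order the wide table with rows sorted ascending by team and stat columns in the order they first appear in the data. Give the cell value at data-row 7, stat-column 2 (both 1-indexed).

394

With rows sorted ascending by team, row 7 is team=ZR3. stat columns in first-appearance order: goals, assists, shots, corners; column 2 is assists.
Long rows with team=ZR3, stat=assists: 288 + 106 = 394.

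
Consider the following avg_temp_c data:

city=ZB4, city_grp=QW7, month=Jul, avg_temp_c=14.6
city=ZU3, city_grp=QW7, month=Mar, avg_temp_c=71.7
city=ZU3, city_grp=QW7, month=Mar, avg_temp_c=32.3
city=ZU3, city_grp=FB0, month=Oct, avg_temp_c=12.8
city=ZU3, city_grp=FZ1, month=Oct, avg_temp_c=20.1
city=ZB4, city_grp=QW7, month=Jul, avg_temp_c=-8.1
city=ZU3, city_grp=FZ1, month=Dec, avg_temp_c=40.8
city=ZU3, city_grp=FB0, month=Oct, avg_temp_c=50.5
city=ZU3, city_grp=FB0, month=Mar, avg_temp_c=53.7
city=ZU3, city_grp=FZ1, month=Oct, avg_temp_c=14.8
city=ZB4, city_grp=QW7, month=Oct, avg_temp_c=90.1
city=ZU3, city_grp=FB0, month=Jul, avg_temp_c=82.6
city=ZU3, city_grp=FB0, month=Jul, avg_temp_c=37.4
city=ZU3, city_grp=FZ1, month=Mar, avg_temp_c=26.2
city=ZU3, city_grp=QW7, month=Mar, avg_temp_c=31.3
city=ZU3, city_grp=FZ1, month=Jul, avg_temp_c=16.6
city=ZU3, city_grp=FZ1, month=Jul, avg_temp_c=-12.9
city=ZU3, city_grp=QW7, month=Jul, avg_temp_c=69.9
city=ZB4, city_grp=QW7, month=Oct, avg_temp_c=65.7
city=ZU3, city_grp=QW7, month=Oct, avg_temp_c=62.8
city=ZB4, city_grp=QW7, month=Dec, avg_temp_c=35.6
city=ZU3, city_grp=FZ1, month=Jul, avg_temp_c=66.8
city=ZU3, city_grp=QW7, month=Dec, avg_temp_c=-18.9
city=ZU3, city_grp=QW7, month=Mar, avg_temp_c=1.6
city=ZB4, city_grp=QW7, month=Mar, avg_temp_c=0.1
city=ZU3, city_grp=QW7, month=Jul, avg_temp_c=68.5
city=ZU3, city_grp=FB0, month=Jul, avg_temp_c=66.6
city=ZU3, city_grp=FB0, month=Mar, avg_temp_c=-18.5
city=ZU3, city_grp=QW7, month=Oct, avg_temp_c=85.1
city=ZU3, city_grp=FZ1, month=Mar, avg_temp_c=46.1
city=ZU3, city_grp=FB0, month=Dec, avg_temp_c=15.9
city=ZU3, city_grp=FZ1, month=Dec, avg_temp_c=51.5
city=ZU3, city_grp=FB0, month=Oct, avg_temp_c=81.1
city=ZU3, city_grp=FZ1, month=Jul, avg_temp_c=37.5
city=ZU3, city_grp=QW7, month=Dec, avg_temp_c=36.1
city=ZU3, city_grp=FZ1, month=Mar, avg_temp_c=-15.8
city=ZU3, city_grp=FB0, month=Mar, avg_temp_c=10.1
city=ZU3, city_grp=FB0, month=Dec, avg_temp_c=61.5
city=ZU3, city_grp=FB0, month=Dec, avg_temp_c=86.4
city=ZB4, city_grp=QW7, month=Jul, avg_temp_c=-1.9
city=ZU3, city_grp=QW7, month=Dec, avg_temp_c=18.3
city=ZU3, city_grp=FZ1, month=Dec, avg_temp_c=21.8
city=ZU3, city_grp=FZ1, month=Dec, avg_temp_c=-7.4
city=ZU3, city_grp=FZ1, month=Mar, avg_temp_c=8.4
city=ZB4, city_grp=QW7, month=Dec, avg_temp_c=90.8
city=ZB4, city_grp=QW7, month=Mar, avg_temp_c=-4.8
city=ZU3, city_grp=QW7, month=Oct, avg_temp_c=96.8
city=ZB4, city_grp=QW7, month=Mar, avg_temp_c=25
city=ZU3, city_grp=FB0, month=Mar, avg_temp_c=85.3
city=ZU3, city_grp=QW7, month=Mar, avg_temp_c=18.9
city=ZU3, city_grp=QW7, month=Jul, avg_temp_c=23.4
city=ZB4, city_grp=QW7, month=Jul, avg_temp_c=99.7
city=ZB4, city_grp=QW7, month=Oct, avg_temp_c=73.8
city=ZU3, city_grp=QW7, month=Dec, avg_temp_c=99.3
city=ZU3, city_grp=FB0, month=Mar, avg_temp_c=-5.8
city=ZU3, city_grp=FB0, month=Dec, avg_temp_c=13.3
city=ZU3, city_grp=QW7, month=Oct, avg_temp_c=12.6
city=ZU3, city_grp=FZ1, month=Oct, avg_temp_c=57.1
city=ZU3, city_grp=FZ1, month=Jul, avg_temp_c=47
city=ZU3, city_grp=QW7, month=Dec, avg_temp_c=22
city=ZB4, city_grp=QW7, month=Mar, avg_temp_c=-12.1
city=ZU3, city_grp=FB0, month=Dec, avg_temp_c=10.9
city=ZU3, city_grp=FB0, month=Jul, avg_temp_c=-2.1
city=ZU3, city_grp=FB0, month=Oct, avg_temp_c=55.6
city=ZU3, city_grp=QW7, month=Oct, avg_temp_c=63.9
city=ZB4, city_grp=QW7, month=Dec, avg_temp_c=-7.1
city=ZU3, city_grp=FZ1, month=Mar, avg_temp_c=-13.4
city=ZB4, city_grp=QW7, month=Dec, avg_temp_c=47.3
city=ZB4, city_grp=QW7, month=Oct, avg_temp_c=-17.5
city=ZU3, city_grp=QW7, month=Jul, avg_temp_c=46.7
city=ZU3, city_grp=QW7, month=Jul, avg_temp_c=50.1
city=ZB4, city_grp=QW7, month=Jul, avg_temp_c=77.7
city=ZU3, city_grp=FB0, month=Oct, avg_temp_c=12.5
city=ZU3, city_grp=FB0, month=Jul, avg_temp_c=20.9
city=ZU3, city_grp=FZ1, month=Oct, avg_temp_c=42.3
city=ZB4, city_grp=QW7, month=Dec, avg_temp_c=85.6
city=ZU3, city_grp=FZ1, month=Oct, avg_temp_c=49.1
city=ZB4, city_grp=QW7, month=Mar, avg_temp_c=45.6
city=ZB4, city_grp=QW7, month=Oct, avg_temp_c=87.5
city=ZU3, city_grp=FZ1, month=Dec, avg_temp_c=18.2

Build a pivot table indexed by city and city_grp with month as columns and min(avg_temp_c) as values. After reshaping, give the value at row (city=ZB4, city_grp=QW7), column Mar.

-12.1

Rows with city=ZB4, city_grp=QW7 and month=Mar: avg_temp_c values are 0.1, -4.8, 25, -12.1, 45.6.
min(0.1, -4.8, 25, -12.1, 45.6) = -12.1.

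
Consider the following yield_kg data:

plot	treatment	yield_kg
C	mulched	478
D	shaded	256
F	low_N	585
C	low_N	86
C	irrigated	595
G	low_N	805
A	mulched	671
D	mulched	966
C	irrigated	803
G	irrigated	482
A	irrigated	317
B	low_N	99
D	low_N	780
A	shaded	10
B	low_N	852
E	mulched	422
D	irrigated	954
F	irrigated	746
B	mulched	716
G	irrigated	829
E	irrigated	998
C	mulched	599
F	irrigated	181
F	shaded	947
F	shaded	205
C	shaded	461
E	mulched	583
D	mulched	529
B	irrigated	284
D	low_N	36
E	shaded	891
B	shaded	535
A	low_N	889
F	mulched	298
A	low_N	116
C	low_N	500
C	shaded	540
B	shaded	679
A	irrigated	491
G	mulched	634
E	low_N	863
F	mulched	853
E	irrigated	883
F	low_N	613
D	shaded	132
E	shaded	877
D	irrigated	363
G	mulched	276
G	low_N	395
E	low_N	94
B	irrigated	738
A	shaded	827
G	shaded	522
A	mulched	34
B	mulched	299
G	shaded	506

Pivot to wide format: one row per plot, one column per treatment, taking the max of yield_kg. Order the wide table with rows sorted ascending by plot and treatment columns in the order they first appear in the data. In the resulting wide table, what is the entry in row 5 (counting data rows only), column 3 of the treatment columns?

863

With rows sorted ascending by plot, row 5 is plot=E. treatment columns in first-appearance order: mulched, shaded, low_N, irrigated; column 3 is low_N.
Long rows with plot=E, treatment=low_N: max(863, 94) = 863.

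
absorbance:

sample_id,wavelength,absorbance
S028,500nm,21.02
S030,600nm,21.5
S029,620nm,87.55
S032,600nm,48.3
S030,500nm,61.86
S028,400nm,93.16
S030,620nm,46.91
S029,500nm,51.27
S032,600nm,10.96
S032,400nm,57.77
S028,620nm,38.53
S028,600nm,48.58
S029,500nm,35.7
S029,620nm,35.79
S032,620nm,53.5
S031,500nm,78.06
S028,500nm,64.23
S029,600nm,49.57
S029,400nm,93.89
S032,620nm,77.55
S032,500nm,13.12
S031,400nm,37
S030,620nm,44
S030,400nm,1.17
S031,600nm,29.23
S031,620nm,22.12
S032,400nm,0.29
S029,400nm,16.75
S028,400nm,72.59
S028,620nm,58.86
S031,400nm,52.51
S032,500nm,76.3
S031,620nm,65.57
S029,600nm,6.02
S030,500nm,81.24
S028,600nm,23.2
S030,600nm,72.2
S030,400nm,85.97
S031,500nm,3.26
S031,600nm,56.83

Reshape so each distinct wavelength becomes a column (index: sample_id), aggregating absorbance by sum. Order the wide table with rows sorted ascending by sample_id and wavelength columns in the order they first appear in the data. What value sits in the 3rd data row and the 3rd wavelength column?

With rows sorted ascending by sample_id, row 3 is sample_id=S030. wavelength columns in first-appearance order: 500nm, 600nm, 620nm, 400nm; column 3 is 620nm.
Long rows with sample_id=S030, wavelength=620nm: 46.91 + 44 = 90.91.

90.91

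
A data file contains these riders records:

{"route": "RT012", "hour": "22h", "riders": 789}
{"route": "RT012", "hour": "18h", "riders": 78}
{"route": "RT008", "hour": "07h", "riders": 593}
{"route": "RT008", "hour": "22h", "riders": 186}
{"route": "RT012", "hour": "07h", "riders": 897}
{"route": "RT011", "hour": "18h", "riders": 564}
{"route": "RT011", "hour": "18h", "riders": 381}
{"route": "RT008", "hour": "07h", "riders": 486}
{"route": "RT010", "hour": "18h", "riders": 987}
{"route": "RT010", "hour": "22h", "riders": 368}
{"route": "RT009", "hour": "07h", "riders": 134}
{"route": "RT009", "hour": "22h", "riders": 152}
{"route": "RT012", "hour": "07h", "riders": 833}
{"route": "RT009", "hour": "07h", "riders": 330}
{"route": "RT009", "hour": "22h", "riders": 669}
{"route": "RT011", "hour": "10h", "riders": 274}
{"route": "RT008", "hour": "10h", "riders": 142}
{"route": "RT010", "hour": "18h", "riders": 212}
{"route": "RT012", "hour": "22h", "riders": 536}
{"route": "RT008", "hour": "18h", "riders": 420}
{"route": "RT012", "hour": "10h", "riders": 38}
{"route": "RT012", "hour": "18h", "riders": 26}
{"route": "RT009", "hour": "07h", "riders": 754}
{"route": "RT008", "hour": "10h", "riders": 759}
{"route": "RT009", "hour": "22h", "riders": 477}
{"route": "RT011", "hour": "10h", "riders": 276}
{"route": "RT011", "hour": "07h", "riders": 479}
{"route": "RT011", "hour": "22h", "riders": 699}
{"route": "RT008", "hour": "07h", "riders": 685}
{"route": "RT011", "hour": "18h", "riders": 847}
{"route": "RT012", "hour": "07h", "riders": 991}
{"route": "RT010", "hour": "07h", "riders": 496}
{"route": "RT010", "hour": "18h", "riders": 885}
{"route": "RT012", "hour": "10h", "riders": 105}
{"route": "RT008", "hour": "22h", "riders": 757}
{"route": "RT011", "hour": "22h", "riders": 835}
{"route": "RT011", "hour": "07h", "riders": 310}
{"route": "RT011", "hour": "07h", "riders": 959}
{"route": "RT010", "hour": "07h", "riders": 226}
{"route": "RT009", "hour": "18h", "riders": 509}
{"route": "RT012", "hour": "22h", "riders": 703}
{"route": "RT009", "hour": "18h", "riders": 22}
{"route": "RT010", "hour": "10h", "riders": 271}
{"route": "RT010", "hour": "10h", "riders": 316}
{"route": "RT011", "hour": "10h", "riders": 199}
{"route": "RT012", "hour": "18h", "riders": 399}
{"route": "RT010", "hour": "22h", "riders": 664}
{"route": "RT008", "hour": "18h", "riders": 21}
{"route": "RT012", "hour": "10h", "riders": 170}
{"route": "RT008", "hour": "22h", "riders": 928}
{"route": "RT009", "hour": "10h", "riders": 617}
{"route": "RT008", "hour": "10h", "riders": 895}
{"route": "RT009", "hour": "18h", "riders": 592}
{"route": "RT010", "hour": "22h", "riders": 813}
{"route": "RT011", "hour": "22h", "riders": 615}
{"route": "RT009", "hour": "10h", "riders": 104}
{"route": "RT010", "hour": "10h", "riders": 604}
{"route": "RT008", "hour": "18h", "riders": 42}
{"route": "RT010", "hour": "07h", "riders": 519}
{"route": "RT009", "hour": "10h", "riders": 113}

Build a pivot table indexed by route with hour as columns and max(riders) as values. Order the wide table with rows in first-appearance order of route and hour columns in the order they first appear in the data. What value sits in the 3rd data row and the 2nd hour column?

847

With rows in first-appearance order of route, row 3 is route=RT011. hour columns in first-appearance order: 22h, 18h, 07h, 10h; column 2 is 18h.
Long rows with route=RT011, hour=18h: max(564, 381, 847) = 847.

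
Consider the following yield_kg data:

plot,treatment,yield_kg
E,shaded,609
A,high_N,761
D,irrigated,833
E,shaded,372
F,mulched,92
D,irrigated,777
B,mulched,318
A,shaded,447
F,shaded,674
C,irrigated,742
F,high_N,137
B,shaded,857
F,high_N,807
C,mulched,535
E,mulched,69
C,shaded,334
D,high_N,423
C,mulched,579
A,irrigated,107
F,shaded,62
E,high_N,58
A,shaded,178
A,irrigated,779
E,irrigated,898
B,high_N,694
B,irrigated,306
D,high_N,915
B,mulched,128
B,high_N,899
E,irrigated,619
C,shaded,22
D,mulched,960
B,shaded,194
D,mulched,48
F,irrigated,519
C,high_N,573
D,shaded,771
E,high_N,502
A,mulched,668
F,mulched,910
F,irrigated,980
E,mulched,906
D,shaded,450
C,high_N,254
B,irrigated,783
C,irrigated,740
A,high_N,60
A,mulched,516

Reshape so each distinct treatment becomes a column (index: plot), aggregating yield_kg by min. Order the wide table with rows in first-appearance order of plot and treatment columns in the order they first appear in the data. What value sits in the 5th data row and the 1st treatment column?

194

With rows in first-appearance order of plot, row 5 is plot=B. treatment columns in first-appearance order: shaded, high_N, irrigated, mulched; column 1 is shaded.
Long rows with plot=B, treatment=shaded: min(857, 194) = 194.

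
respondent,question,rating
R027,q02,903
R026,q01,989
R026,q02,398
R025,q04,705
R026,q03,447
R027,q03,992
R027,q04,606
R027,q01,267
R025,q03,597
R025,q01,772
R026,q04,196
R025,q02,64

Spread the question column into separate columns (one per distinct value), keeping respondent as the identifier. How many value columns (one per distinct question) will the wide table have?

4

4 distinct question values: q01, q02, q03, q04.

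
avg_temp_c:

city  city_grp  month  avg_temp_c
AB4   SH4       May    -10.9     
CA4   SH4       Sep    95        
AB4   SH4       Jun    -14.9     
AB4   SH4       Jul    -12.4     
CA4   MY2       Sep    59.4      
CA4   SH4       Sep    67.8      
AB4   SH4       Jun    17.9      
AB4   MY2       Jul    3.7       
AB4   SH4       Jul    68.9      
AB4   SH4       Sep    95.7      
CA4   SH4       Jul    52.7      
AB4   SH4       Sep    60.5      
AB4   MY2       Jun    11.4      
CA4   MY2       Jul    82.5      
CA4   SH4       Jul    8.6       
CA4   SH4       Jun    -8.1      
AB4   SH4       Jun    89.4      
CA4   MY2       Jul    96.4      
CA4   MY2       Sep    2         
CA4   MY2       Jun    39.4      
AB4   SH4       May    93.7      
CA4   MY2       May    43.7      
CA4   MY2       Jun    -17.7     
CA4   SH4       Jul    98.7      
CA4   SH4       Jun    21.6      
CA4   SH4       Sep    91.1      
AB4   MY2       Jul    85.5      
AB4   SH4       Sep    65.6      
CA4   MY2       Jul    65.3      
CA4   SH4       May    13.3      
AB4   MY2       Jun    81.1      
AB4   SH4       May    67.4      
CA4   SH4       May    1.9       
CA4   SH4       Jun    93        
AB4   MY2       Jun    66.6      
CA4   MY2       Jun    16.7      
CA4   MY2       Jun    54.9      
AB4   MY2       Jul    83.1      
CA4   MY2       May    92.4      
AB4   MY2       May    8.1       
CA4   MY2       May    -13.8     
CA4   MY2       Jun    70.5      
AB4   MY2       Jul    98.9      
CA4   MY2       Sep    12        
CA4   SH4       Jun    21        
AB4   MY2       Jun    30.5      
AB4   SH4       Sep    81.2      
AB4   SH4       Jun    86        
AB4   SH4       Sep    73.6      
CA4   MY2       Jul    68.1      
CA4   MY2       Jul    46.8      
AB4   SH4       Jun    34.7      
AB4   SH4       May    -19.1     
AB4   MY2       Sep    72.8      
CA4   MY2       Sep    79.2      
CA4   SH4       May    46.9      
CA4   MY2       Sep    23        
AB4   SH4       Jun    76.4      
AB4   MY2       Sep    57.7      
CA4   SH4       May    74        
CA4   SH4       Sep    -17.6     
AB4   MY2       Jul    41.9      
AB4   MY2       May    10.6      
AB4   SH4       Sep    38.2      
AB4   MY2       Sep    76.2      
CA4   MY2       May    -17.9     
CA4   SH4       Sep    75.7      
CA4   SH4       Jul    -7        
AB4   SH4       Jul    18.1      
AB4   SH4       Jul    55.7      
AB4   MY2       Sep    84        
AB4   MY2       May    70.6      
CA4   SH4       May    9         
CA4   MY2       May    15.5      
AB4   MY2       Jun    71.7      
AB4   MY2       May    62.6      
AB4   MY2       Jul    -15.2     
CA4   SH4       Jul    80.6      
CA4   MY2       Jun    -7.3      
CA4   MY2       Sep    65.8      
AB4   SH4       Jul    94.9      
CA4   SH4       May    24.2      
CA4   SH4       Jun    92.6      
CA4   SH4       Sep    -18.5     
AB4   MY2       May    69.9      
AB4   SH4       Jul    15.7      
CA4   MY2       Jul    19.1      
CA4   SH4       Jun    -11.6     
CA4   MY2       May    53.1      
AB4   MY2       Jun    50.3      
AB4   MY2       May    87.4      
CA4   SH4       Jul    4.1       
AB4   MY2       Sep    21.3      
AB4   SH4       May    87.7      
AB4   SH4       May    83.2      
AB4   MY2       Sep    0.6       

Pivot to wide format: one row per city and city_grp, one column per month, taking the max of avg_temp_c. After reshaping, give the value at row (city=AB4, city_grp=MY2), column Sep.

Rows with city=AB4, city_grp=MY2 and month=Sep: avg_temp_c values are 72.8, 57.7, 76.2, 84, 21.3, 0.6.
max(72.8, 57.7, 76.2, 84, 21.3, 0.6) = 84.

84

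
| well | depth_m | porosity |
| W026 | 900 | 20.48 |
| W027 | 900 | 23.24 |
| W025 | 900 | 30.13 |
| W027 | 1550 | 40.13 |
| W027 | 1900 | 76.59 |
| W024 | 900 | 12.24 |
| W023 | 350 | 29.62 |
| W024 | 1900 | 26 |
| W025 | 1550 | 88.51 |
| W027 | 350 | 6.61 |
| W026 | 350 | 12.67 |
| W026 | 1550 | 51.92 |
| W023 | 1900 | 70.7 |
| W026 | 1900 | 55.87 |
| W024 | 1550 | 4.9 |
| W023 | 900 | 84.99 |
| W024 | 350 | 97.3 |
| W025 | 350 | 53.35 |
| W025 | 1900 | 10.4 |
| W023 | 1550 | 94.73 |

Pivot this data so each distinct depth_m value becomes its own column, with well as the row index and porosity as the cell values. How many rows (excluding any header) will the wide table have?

5 distinct well values → 5 rows.

5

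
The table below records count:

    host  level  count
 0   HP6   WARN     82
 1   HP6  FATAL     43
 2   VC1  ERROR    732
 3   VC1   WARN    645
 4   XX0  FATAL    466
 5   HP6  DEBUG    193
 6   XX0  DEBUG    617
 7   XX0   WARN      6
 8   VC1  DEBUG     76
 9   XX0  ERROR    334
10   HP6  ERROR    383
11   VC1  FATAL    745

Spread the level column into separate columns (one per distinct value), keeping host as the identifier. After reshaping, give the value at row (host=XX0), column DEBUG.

Wide layout: rows indexed by host, columns are the 4 distinct level values (WARN, FATAL, ERROR, DEBUG).
Cell (host=XX0, level=DEBUG) draws from the long row where host=XX0 and level=DEBUG, which has count=617.

617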